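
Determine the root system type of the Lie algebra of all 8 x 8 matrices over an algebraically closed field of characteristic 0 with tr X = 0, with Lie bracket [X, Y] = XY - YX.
A7

This is sl(8), which has dimension 8^2 - 1 = 63 and rank 8 - 1 = 7 (a Cartan subalgebra is the diagonal traceless matrices). In the classification of classical Lie algebras, the special linear algebra sl(n+1) has type A_n; here n = 7, so the Dynkin diagram is a chain of 7 nodes with single edges (A_7). Hence the type is A_7.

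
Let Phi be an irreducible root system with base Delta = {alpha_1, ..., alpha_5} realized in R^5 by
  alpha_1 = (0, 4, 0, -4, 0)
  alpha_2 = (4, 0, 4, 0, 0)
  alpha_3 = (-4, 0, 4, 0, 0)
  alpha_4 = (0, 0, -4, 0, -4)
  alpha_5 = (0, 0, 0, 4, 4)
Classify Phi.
D_5

Compute the Cartan integers a_ij = 2(alpha_i, alpha_j)/(alpha_j, alpha_j); the resulting 5x5 Cartan matrix is
[[2, 0, 0, 0, -1], [0, 2, 0, -1, 0], [0, 0, 2, -1, 0], [0, -1, -1, 2, -1], [-1, 0, 0, -1, 2]].
All simple roots have the same length, so the diagram is simply laced. The associated Dynkin diagram is a chain of 3 nodes with a fork of two nodes at one end (D_5), so the type is D_5 (the algebra so(10)).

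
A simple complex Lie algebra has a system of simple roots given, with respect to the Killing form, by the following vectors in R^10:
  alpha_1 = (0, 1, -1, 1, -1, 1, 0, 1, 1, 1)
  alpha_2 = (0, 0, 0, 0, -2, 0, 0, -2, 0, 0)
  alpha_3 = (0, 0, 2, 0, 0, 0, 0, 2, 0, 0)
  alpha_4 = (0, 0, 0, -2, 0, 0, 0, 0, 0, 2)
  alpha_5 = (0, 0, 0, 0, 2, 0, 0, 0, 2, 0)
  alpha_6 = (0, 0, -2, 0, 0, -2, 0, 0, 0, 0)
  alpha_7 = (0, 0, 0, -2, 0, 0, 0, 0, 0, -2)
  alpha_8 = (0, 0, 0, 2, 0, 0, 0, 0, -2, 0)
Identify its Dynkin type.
E_8

Compute the Cartan integers a_ij = 2(alpha_i, alpha_j)/(alpha_j, alpha_j); the resulting 8x8 Cartan matrix is
[[2, 0, 0, 0, 0, 0, -1, 0], [0, 2, -1, 0, -1, 0, 0, 0], [0, -1, 2, 0, 0, -1, 0, 0], [0, 0, 0, 2, 0, 0, 0, -1], [0, -1, 0, 0, 2, 0, 0, -1], [0, 0, -1, 0, 0, 2, 0, 0], [-1, 0, 0, 0, 0, 0, 2, -1], [0, 0, 0, -1, -1, 0, -1, 2]].
All simple roots have the same length, so the diagram is simply laced. The associated Dynkin diagram is a chain of 7 nodes with one extra node attached to the third node from one end (E_8), so the type is E_8.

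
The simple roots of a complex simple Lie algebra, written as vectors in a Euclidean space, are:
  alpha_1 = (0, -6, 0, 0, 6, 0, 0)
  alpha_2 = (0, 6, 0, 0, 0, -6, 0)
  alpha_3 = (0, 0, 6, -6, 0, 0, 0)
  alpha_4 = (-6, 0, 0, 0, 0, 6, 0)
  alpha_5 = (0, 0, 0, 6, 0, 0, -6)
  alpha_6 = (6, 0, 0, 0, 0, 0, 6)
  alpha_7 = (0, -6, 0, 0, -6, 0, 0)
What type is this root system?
Compute the Cartan integers a_ij = 2(alpha_i, alpha_j)/(alpha_j, alpha_j); the resulting 7x7 Cartan matrix is
[[2, -1, 0, 0, 0, 0, 0], [-1, 2, 0, -1, 0, 0, -1], [0, 0, 2, 0, -1, 0, 0], [0, -1, 0, 2, 0, -1, 0], [0, 0, -1, 0, 2, -1, 0], [0, 0, 0, -1, -1, 2, 0], [0, -1, 0, 0, 0, 0, 2]].
All simple roots have the same length, so the diagram is simply laced. The associated Dynkin diagram is a chain of 5 nodes with a fork of two nodes at one end (D_7), so the type is D_7 (the algebra so(14)).

D7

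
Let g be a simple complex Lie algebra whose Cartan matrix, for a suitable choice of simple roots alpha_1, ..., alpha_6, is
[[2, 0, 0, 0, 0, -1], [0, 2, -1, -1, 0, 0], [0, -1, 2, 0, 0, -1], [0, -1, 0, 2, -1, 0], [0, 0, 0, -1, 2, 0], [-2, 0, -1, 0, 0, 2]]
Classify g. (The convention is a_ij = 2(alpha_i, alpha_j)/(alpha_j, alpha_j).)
The matrix has rank 6 with 2's on the diagonal. Reading the off-diagonal entries as Dynkin edges (a single edge where a_ij = a_ji = -1; a double or triple edge where a_ij * a_ji = 2 or 3), the diagram is a chain of 6 nodes with a double edge at one end; the terminal node there is the unique short simple root (B_6). One simple-root ordering that puts it in standard form is (alpha_5, alpha_4, alpha_2, alpha_3, alpha_6, alpha_1). So the algebra is type B_6, i.e. so(13).

B6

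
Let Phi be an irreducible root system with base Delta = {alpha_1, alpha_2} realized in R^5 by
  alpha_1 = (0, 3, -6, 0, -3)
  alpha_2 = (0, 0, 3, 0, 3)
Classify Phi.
G2

Compute the Cartan integers a_ij = 2(alpha_i, alpha_j)/(alpha_j, alpha_j); the resulting 2x2 Cartan matrix is
[[2, -3], [-1, 2]].
The roots have two lengths (squared-length ratio 3:1); the short ones are alpha_{2}. The associated Dynkin diagram is two nodes joined by a triple edge (G_2), so the type is G_2.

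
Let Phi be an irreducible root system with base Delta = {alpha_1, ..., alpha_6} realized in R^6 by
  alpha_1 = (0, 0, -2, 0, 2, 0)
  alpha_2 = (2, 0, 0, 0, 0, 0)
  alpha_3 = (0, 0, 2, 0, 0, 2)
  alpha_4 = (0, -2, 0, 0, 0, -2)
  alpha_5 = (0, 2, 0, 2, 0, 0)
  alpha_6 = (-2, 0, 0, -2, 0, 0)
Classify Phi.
Compute the Cartan integers a_ij = 2(alpha_i, alpha_j)/(alpha_j, alpha_j); the resulting 6x6 Cartan matrix is
[[2, 0, -1, 0, 0, 0], [0, 2, 0, 0, 0, -1], [-1, 0, 2, -1, 0, 0], [0, 0, -1, 2, -1, 0], [0, 0, 0, -1, 2, -1], [0, -2, 0, 0, -1, 2]].
The roots have two lengths (squared-length ratio 2:1); the short ones are alpha_{2}. The associated Dynkin diagram is a chain of 6 nodes with a double edge at one end; the terminal node there is the unique short simple root (B_6), so the type is B_6 (the algebra so(13)).

B6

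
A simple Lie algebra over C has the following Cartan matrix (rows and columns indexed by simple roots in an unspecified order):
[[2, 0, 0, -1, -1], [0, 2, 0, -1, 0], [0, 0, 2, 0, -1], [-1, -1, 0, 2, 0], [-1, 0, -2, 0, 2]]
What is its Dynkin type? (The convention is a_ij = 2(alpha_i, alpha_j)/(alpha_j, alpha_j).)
B_5 (so(11))

The matrix has rank 5 with 2's on the diagonal. Reading the off-diagonal entries as Dynkin edges (a single edge where a_ij = a_ji = -1; a double or triple edge where a_ij * a_ji = 2 or 3), the diagram is a chain of 5 nodes with a double edge at one end; the terminal node there is the unique short simple root (B_5). One simple-root ordering that puts it in standard form is (alpha_2, alpha_4, alpha_1, alpha_5, alpha_3). So the algebra is type B_5, i.e. so(11).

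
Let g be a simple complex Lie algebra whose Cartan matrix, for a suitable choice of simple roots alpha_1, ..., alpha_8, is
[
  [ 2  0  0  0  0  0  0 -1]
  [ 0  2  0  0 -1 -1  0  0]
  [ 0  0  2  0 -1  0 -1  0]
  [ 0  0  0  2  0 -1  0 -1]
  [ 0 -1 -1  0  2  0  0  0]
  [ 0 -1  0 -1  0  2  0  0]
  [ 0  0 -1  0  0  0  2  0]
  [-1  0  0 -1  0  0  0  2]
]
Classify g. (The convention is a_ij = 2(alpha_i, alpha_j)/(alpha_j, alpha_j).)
A8

The matrix has rank 8 with 2's on the diagonal. Reading the off-diagonal entries as Dynkin edges (a single edge where a_ij = a_ji = -1; a double or triple edge where a_ij * a_ji = 2 or 3), the diagram is a chain of 8 nodes with single edges (A_8). One simple-root ordering that puts it in standard form is (alpha_1, alpha_8, alpha_4, alpha_6, alpha_2, alpha_5, alpha_3, alpha_7). So the algebra is type A_8, i.e. sl(9).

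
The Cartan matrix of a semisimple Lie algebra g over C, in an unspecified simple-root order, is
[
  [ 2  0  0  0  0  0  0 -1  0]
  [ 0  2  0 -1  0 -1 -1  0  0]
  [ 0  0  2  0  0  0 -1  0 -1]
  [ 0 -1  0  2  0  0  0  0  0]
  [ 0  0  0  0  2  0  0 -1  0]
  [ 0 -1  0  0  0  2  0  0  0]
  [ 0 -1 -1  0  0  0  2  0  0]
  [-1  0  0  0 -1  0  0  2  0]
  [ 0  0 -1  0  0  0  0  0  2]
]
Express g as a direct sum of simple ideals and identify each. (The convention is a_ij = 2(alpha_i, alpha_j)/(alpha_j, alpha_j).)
The diagram associated to this matrix has two connected components: the simple roots {alpha_1, alpha_5, alpha_8} form a chain of 3 nodes with single edges (A_3), and {alpha_2, alpha_3, alpha_4, alpha_6, alpha_7, alpha_9} form a chain of 4 nodes with a fork of two nodes at one end (D_6). A semisimple Lie algebra decomposes uniquely as the direct sum of simple ideals, one per connected component of its Dynkin diagram, so g ≅ A_3 ⊕ D_6 (dimension 15 + 66 = 81).

A_3 (sl(4)) ⊕ D_6 (so(12))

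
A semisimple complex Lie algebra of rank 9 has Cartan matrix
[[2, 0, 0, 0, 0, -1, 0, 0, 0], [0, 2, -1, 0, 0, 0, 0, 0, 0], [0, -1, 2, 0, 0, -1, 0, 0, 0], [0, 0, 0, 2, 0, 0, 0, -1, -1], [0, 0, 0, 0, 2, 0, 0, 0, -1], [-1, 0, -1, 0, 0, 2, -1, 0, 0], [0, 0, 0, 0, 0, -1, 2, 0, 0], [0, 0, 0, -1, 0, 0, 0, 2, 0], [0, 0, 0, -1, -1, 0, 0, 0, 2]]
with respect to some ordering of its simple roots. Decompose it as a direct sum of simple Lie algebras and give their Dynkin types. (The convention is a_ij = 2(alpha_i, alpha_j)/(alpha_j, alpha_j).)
The diagram associated to this matrix has two connected components: the simple roots {alpha_4, alpha_5, alpha_8, alpha_9} form a chain of 4 nodes with single edges (A_4), and {alpha_1, alpha_2, alpha_3, alpha_6, alpha_7} form a chain of 3 nodes with a fork of two nodes at one end (D_5). A semisimple Lie algebra decomposes uniquely as the direct sum of simple ideals, one per connected component of its Dynkin diagram, so g ≅ A_4 ⊕ D_5 (dimension 24 + 45 = 69).

A_4 + D_5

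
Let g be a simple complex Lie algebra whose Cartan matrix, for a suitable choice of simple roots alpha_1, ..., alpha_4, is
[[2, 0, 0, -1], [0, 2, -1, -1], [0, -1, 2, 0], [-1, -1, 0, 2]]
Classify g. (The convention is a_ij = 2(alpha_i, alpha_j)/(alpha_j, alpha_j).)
A4

The matrix has rank 4 with 2's on the diagonal. Reading the off-diagonal entries as Dynkin edges (a single edge where a_ij = a_ji = -1; a double or triple edge where a_ij * a_ji = 2 or 3), the diagram is a chain of 4 nodes with single edges (A_4). One simple-root ordering that puts it in standard form is (alpha_1, alpha_4, alpha_2, alpha_3). So the algebra is type A_4, i.e. sl(5).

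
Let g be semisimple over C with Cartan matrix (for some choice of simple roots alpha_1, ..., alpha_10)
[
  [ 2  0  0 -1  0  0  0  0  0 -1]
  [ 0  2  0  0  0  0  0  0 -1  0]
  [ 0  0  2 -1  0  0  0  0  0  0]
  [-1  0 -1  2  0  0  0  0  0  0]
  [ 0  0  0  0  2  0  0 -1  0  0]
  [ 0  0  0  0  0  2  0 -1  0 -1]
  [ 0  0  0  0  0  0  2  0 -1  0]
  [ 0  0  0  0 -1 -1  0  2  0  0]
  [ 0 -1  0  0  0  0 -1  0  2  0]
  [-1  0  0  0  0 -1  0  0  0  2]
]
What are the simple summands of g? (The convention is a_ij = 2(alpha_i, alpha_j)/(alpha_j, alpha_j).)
A_3 (sl(4)) + A_7 (sl(8))

The diagram associated to this matrix has two connected components: the simple roots {alpha_2, alpha_7, alpha_9} form a chain of 3 nodes with single edges (A_3), and {alpha_1, alpha_3, alpha_4, alpha_5, alpha_6, alpha_8, alpha_10} form a chain of 7 nodes with single edges (A_7). A semisimple Lie algebra decomposes uniquely as the direct sum of simple ideals, one per connected component of its Dynkin diagram, so g ≅ A_3 ⊕ A_7 (dimension 15 + 63 = 78).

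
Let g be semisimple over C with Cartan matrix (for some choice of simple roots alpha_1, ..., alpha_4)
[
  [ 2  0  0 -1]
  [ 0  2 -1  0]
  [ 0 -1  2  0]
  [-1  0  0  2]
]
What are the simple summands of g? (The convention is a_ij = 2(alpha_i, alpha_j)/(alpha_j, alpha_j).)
The diagram associated to this matrix has two connected components: the simple roots {alpha_1, alpha_4} form a chain of 2 nodes with single edges (A_2), and {alpha_2, alpha_3} form a chain of 2 nodes with single edges (A_2). A semisimple Lie algebra decomposes uniquely as the direct sum of simple ideals, one per connected component of its Dynkin diagram, so g ≅ A_2 ⊕ A_2 (dimension 8 + 8 = 16).

A2 + A2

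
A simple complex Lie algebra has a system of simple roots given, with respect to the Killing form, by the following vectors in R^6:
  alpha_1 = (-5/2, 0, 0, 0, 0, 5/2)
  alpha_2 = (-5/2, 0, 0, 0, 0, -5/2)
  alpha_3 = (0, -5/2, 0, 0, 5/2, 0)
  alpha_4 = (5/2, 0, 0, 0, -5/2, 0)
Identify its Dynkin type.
Compute the Cartan integers a_ij = 2(alpha_i, alpha_j)/(alpha_j, alpha_j); the resulting 4x4 Cartan matrix is
[[2, 0, 0, -1], [0, 2, 0, -1], [0, 0, 2, -1], [-1, -1, -1, 2]].
All simple roots have the same length, so the diagram is simply laced. The associated Dynkin diagram is a chain of 2 nodes with a fork of two nodes at one end (D_4), so the type is D_4 (the algebra so(8)).

D_4 (so(8))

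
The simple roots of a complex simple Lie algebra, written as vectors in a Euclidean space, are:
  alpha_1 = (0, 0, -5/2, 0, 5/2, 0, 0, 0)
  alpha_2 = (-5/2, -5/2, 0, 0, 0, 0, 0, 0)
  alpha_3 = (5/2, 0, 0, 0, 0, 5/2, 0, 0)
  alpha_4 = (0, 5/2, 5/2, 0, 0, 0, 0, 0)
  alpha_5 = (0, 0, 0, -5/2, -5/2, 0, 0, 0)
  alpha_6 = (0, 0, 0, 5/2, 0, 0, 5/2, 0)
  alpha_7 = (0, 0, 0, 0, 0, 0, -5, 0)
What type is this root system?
C_7 (sp(14))

Compute the Cartan integers a_ij = 2(alpha_i, alpha_j)/(alpha_j, alpha_j); the resulting 7x7 Cartan matrix is
[[2, 0, 0, -1, -1, 0, 0], [0, 2, -1, -1, 0, 0, 0], [0, -1, 2, 0, 0, 0, 0], [-1, -1, 0, 2, 0, 0, 0], [-1, 0, 0, 0, 2, -1, 0], [0, 0, 0, 0, -1, 2, -1], [0, 0, 0, 0, 0, -2, 2]].
The roots have two lengths (squared-length ratio 2:1); the short ones are alpha_{1,2,3,4,5,6}. The associated Dynkin diagram is a chain of 7 nodes with a double edge at one end; the terminal node there is the unique long simple root (C_7), so the type is C_7 (the algebra sp(14)).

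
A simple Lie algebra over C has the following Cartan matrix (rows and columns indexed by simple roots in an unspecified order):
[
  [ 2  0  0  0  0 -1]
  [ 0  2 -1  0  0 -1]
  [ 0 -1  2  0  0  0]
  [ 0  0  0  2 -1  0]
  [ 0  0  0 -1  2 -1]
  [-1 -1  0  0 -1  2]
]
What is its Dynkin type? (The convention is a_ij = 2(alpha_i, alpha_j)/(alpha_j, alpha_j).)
E6

The matrix has rank 6 with 2's on the diagonal. Reading the off-diagonal entries as Dynkin edges (a single edge where a_ij = a_ji = -1; a double or triple edge where a_ij * a_ji = 2 or 3), the diagram is a chain of 5 nodes with one extra node attached to the third node from one end (E_6). One simple-root ordering that puts it in standard form is (alpha_3, alpha_1, alpha_2, alpha_6, alpha_5, alpha_4). So the algebra is type E_6.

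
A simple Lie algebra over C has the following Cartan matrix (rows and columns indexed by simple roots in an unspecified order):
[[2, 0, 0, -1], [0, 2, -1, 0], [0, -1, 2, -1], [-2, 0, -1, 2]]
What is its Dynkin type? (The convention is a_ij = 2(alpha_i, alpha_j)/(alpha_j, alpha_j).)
The matrix has rank 4 with 2's on the diagonal. Reading the off-diagonal entries as Dynkin edges (a single edge where a_ij = a_ji = -1; a double or triple edge where a_ij * a_ji = 2 or 3), the diagram is a chain of 4 nodes with a double edge at one end; the terminal node there is the unique short simple root (B_4). One simple-root ordering that puts it in standard form is (alpha_2, alpha_3, alpha_4, alpha_1). So the algebra is type B_4, i.e. so(9).

B4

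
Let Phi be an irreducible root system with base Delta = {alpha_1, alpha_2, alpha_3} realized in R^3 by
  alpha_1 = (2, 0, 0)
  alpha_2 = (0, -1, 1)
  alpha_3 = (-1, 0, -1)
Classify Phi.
Compute the Cartan integers a_ij = 2(alpha_i, alpha_j)/(alpha_j, alpha_j); the resulting 3x3 Cartan matrix is
[[2, 0, -2], [0, 2, -1], [-1, -1, 2]].
The roots have two lengths (squared-length ratio 2:1); the short ones are alpha_{2,3}. The associated Dynkin diagram is a chain of 3 nodes with a double edge at one end; the terminal node there is the unique long simple root (C_3), so the type is C_3 (the algebra sp(6)).

C_3 (sp(6))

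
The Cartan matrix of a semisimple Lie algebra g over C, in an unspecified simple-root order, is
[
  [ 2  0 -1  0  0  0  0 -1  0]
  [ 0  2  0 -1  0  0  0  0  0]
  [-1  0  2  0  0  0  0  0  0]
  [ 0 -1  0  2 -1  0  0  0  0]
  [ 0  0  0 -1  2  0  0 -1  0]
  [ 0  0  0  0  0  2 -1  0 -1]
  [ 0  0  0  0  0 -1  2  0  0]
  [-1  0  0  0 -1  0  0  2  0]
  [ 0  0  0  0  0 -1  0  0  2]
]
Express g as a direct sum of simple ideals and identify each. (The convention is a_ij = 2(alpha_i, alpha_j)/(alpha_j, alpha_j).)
A_3 (sl(4)) + A_6 (sl(7))

The diagram associated to this matrix has two connected components: the simple roots {alpha_6, alpha_7, alpha_9} form a chain of 3 nodes with single edges (A_3), and {alpha_1, alpha_2, alpha_3, alpha_4, alpha_5, alpha_8} form a chain of 6 nodes with single edges (A_6). A semisimple Lie algebra decomposes uniquely as the direct sum of simple ideals, one per connected component of its Dynkin diagram, so g ≅ A_3 ⊕ A_6 (dimension 15 + 48 = 63).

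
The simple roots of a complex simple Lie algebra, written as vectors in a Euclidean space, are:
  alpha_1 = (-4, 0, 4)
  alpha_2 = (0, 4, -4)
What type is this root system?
A_2 (sl(3))

Compute the Cartan integers a_ij = 2(alpha_i, alpha_j)/(alpha_j, alpha_j); the resulting 2x2 Cartan matrix is
[[2, -1], [-1, 2]].
All simple roots have the same length, so the diagram is simply laced. The associated Dynkin diagram is a chain of 2 nodes with single edges (A_2), so the type is A_2 (the algebra sl(3)).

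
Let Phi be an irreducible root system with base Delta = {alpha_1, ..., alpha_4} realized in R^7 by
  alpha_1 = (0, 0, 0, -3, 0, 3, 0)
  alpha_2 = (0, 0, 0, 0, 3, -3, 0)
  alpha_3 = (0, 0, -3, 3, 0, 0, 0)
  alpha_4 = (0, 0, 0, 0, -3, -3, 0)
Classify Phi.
D_4 (so(8))

Compute the Cartan integers a_ij = 2(alpha_i, alpha_j)/(alpha_j, alpha_j); the resulting 4x4 Cartan matrix is
[[2, -1, -1, -1], [-1, 2, 0, 0], [-1, 0, 2, 0], [-1, 0, 0, 2]].
All simple roots have the same length, so the diagram is simply laced. The associated Dynkin diagram is a chain of 2 nodes with a fork of two nodes at one end (D_4), so the type is D_4 (the algebra so(8)).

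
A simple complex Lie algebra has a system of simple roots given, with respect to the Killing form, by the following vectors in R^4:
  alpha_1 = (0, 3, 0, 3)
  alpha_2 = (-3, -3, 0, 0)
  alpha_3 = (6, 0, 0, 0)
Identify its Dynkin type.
type C_3

Compute the Cartan integers a_ij = 2(alpha_i, alpha_j)/(alpha_j, alpha_j); the resulting 3x3 Cartan matrix is
[[2, -1, 0], [-1, 2, -1], [0, -2, 2]].
The roots have two lengths (squared-length ratio 2:1); the short ones are alpha_{1,2}. The associated Dynkin diagram is a chain of 3 nodes with a double edge at one end; the terminal node there is the unique long simple root (C_3), so the type is C_3 (the algebra sp(6)).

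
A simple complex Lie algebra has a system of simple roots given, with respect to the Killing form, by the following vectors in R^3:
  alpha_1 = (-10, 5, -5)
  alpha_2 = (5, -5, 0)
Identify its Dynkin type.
G_2

Compute the Cartan integers a_ij = 2(alpha_i, alpha_j)/(alpha_j, alpha_j); the resulting 2x2 Cartan matrix is
[[2, -3], [-1, 2]].
The roots have two lengths (squared-length ratio 3:1); the short ones are alpha_{2}. The associated Dynkin diagram is two nodes joined by a triple edge (G_2), so the type is G_2.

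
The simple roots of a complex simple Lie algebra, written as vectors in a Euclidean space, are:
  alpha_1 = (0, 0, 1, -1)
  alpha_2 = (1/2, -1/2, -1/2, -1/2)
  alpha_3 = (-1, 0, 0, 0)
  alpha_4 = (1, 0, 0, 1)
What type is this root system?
F_4

Compute the Cartan integers a_ij = 2(alpha_i, alpha_j)/(alpha_j, alpha_j); the resulting 4x4 Cartan matrix is
[[2, 0, 0, -1], [0, 2, -1, 0], [0, -1, 2, -1], [-1, 0, -2, 2]].
The roots have two lengths (squared-length ratio 2:1); the short ones are alpha_{2,3}. The associated Dynkin diagram is a chain of 4 nodes with a double edge between the middle two (F_4), so the type is F_4.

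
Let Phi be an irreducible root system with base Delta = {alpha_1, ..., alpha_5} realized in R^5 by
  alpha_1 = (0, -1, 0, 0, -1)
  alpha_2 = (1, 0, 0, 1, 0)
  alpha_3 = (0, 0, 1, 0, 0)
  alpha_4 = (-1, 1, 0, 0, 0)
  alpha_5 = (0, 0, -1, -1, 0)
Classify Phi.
type B_5

Compute the Cartan integers a_ij = 2(alpha_i, alpha_j)/(alpha_j, alpha_j); the resulting 5x5 Cartan matrix is
[[2, 0, 0, -1, 0], [0, 2, 0, -1, -1], [0, 0, 2, 0, -1], [-1, -1, 0, 2, 0], [0, -1, -2, 0, 2]].
The roots have two lengths (squared-length ratio 2:1); the short ones are alpha_{3}. The associated Dynkin diagram is a chain of 5 nodes with a double edge at one end; the terminal node there is the unique short simple root (B_5), so the type is B_5 (the algebra so(11)).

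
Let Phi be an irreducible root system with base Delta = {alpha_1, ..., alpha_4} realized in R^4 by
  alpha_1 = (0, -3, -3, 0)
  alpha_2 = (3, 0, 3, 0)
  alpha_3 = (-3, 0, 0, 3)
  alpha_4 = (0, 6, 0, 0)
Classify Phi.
C_4

Compute the Cartan integers a_ij = 2(alpha_i, alpha_j)/(alpha_j, alpha_j); the resulting 4x4 Cartan matrix is
[[2, -1, 0, -1], [-1, 2, -1, 0], [0, -1, 2, 0], [-2, 0, 0, 2]].
The roots have two lengths (squared-length ratio 2:1); the short ones are alpha_{1,2,3}. The associated Dynkin diagram is a chain of 4 nodes with a double edge at one end; the terminal node there is the unique long simple root (C_4), so the type is C_4 (the algebra sp(8)).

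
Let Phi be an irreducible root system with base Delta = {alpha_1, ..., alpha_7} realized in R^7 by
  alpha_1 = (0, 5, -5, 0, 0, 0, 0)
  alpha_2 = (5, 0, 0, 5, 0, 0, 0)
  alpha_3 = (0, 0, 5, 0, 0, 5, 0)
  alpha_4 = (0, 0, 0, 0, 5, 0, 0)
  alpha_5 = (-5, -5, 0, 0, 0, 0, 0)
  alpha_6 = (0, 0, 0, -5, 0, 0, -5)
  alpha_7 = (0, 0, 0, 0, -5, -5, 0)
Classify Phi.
Compute the Cartan integers a_ij = 2(alpha_i, alpha_j)/(alpha_j, alpha_j); the resulting 7x7 Cartan matrix is
[[2, 0, -1, 0, -1, 0, 0], [0, 2, 0, 0, -1, -1, 0], [-1, 0, 2, 0, 0, 0, -1], [0, 0, 0, 2, 0, 0, -1], [-1, -1, 0, 0, 2, 0, 0], [0, -1, 0, 0, 0, 2, 0], [0, 0, -1, -2, 0, 0, 2]].
The roots have two lengths (squared-length ratio 2:1); the short ones are alpha_{4}. The associated Dynkin diagram is a chain of 7 nodes with a double edge at one end; the terminal node there is the unique short simple root (B_7), so the type is B_7 (the algebra so(15)).

type B_7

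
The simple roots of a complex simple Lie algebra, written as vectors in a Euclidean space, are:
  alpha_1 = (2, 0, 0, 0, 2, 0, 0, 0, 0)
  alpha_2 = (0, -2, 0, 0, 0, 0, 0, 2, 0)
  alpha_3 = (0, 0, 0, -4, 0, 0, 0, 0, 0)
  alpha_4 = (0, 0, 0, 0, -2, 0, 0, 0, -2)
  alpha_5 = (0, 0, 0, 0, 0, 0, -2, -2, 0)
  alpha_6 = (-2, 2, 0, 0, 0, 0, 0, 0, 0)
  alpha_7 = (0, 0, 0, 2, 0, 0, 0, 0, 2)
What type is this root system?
C7

Compute the Cartan integers a_ij = 2(alpha_i, alpha_j)/(alpha_j, alpha_j); the resulting 7x7 Cartan matrix is
[[2, 0, 0, -1, 0, -1, 0], [0, 2, 0, 0, -1, -1, 0], [0, 0, 2, 0, 0, 0, -2], [-1, 0, 0, 2, 0, 0, -1], [0, -1, 0, 0, 2, 0, 0], [-1, -1, 0, 0, 0, 2, 0], [0, 0, -1, -1, 0, 0, 2]].
The roots have two lengths (squared-length ratio 2:1); the short ones are alpha_{1,2,4,5,6,7}. The associated Dynkin diagram is a chain of 7 nodes with a double edge at one end; the terminal node there is the unique long simple root (C_7), so the type is C_7 (the algebra sp(14)).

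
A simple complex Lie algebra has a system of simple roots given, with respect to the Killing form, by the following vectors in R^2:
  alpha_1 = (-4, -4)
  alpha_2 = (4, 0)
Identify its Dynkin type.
B_2

Compute the Cartan integers a_ij = 2(alpha_i, alpha_j)/(alpha_j, alpha_j); the resulting 2x2 Cartan matrix is
[[2, -2], [-1, 2]].
The roots have two lengths (squared-length ratio 2:1); the short ones are alpha_{2}. The associated Dynkin diagram is a chain of 2 nodes with a double edge at one end; the terminal node there is the unique short simple root (B_2), so the type is B_2 (the algebra so(5)).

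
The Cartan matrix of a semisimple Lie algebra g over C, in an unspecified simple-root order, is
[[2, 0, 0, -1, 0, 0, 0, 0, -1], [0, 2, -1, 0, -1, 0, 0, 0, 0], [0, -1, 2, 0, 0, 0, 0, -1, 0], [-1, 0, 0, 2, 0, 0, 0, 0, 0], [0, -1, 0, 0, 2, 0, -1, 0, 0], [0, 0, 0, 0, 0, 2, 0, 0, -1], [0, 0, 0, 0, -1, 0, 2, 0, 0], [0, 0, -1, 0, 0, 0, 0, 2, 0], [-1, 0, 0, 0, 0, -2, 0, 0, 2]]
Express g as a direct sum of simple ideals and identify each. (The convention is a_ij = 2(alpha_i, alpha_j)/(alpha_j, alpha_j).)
The diagram associated to this matrix has two connected components: the simple roots {alpha_2, alpha_3, alpha_5, alpha_7, alpha_8} form a chain of 5 nodes with single edges (A_5), and {alpha_1, alpha_4, alpha_6, alpha_9} form a chain of 4 nodes with a double edge at one end; the terminal node there is the unique short simple root (B_4). A semisimple Lie algebra decomposes uniquely as the direct sum of simple ideals, one per connected component of its Dynkin diagram, so g ≅ A_5 ⊕ B_4 (dimension 35 + 36 = 71).

A_5 (sl(6)) + B_4 (so(9))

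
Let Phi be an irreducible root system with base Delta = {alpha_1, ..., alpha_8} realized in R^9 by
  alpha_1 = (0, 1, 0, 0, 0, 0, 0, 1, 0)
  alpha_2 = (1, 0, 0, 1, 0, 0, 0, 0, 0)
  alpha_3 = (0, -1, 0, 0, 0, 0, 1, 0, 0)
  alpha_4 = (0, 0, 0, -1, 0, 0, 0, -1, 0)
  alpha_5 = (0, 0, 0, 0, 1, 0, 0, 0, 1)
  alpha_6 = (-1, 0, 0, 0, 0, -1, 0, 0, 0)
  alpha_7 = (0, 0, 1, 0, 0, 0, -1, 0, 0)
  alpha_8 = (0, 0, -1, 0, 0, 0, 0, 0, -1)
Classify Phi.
Compute the Cartan integers a_ij = 2(alpha_i, alpha_j)/(alpha_j, alpha_j); the resulting 8x8 Cartan matrix is
[[2, 0, -1, -1, 0, 0, 0, 0], [0, 2, 0, -1, 0, -1, 0, 0], [-1, 0, 2, 0, 0, 0, -1, 0], [-1, -1, 0, 2, 0, 0, 0, 0], [0, 0, 0, 0, 2, 0, 0, -1], [0, -1, 0, 0, 0, 2, 0, 0], [0, 0, -1, 0, 0, 0, 2, -1], [0, 0, 0, 0, -1, 0, -1, 2]].
All simple roots have the same length, so the diagram is simply laced. The associated Dynkin diagram is a chain of 8 nodes with single edges (A_8), so the type is A_8 (the algebra sl(9)).

type A_8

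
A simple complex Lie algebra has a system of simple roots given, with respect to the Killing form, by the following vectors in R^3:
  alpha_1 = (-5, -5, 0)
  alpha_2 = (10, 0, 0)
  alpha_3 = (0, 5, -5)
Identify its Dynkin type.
Compute the Cartan integers a_ij = 2(alpha_i, alpha_j)/(alpha_j, alpha_j); the resulting 3x3 Cartan matrix is
[[2, -1, -1], [-2, 2, 0], [-1, 0, 2]].
The roots have two lengths (squared-length ratio 2:1); the short ones are alpha_{1,3}. The associated Dynkin diagram is a chain of 3 nodes with a double edge at one end; the terminal node there is the unique long simple root (C_3), so the type is C_3 (the algebra sp(6)).

type C_3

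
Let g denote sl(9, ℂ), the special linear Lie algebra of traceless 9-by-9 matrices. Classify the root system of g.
A_8 (sl(9))

This is sl(9), which has dimension 9^2 - 1 = 80 and rank 9 - 1 = 8 (a Cartan subalgebra is the diagonal traceless matrices). In the classification of classical Lie algebras, the special linear algebra sl(n+1) has type A_n; here n = 8, so the Dynkin diagram is a chain of 8 nodes with single edges (A_8). Hence the type is A_8.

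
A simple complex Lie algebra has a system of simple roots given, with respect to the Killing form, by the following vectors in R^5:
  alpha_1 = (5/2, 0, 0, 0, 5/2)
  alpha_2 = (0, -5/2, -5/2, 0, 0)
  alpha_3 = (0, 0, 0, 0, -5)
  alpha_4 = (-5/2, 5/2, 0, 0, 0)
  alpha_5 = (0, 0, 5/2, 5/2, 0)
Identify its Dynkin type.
Compute the Cartan integers a_ij = 2(alpha_i, alpha_j)/(alpha_j, alpha_j); the resulting 5x5 Cartan matrix is
[[2, 0, -1, -1, 0], [0, 2, 0, -1, -1], [-2, 0, 2, 0, 0], [-1, -1, 0, 2, 0], [0, -1, 0, 0, 2]].
The roots have two lengths (squared-length ratio 2:1); the short ones are alpha_{1,2,4,5}. The associated Dynkin diagram is a chain of 5 nodes with a double edge at one end; the terminal node there is the unique long simple root (C_5), so the type is C_5 (the algebra sp(10)).

type C_5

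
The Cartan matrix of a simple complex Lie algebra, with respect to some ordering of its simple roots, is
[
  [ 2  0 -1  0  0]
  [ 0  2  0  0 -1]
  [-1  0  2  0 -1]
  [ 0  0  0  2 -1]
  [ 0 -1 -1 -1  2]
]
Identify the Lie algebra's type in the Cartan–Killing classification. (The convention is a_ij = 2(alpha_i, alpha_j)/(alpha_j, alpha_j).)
The matrix has rank 5 with 2's on the diagonal. Reading the off-diagonal entries as Dynkin edges (a single edge where a_ij = a_ji = -1; a double or triple edge where a_ij * a_ji = 2 or 3), the diagram is a chain of 3 nodes with a fork of two nodes at one end (D_5). One simple-root ordering that puts it in standard form is (alpha_1, alpha_3, alpha_5, alpha_2, alpha_4). So the algebra is type D_5, i.e. so(10).

D_5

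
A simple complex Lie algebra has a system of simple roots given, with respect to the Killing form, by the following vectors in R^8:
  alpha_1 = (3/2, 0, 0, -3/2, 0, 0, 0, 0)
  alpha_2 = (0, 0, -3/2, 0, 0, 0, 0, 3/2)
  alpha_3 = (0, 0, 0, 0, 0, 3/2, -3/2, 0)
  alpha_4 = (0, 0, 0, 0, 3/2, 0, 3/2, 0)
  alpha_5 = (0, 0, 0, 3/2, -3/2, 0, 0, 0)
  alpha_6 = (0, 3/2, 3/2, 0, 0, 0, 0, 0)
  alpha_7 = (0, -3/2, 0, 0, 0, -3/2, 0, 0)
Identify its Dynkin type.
type A_7

Compute the Cartan integers a_ij = 2(alpha_i, alpha_j)/(alpha_j, alpha_j); the resulting 7x7 Cartan matrix is
[[2, 0, 0, 0, -1, 0, 0], [0, 2, 0, 0, 0, -1, 0], [0, 0, 2, -1, 0, 0, -1], [0, 0, -1, 2, -1, 0, 0], [-1, 0, 0, -1, 2, 0, 0], [0, -1, 0, 0, 0, 2, -1], [0, 0, -1, 0, 0, -1, 2]].
All simple roots have the same length, so the diagram is simply laced. The associated Dynkin diagram is a chain of 7 nodes with single edges (A_7), so the type is A_7 (the algebra sl(8)).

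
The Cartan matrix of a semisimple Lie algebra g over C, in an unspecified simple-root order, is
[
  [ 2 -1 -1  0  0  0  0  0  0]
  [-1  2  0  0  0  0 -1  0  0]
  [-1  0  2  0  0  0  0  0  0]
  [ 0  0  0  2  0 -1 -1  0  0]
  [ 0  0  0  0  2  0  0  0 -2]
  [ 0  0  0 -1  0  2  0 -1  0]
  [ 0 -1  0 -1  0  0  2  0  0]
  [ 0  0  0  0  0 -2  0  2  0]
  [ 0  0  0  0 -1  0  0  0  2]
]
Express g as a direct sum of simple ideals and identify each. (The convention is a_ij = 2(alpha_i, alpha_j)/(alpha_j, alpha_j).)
B_2 + C_7

The diagram associated to this matrix has two connected components: the simple roots {alpha_5, alpha_9} form a chain of 2 nodes with a double edge at one end; the terminal node there is the unique short simple root (B_2), and {alpha_1, alpha_2, alpha_3, alpha_4, alpha_6, alpha_7, alpha_8} form a chain of 7 nodes with a double edge at one end; the terminal node there is the unique long simple root (C_7). A semisimple Lie algebra decomposes uniquely as the direct sum of simple ideals, one per connected component of its Dynkin diagram, so g ≅ B_2 ⊕ C_7 (dimension 10 + 105 = 115).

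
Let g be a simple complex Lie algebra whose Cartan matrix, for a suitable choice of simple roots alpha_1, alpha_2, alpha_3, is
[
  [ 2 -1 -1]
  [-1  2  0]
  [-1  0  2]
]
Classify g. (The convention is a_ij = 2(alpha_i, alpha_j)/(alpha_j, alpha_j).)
The matrix has rank 3 with 2's on the diagonal. Reading the off-diagonal entries as Dynkin edges (a single edge where a_ij = a_ji = -1; a double or triple edge where a_ij * a_ji = 2 or 3), the diagram is a chain of 3 nodes with single edges (A_3). One simple-root ordering that puts it in standard form is (alpha_3, alpha_1, alpha_2). So the algebra is type A_3, i.e. sl(4).

type A_3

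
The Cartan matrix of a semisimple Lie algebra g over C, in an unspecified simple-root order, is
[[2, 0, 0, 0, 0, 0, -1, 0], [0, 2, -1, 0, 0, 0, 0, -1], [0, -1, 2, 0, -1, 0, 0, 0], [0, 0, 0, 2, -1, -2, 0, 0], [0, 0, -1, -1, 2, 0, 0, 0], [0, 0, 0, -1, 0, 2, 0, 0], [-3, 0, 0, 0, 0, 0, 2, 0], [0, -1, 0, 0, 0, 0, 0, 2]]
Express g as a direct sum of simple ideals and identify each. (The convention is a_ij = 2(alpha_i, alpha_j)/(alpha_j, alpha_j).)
The diagram associated to this matrix has two connected components: the simple roots {alpha_2, alpha_3, alpha_4, alpha_5, alpha_6, alpha_8} form a chain of 6 nodes with a double edge at one end; the terminal node there is the unique short simple root (B_6), and {alpha_1, alpha_7} form two nodes joined by a triple edge (G_2). A semisimple Lie algebra decomposes uniquely as the direct sum of simple ideals, one per connected component of its Dynkin diagram, so g ≅ B_6 ⊕ G_2 (dimension 78 + 14 = 92).

type B_6 ⊕ type G_2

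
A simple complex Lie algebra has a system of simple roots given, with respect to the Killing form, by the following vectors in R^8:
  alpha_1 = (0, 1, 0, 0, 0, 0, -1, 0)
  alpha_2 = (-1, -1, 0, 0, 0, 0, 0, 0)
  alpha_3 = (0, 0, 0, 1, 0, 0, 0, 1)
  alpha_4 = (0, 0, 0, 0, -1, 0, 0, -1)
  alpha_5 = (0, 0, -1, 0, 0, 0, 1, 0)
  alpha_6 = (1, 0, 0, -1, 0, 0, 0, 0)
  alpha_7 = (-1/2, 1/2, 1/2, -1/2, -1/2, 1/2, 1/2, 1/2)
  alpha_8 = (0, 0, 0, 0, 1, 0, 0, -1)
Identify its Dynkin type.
E_8

Compute the Cartan integers a_ij = 2(alpha_i, alpha_j)/(alpha_j, alpha_j); the resulting 8x8 Cartan matrix is
[[2, -1, 0, 0, -1, 0, 0, 0], [-1, 2, 0, 0, 0, -1, 0, 0], [0, 0, 2, -1, 0, -1, 0, -1], [0, 0, -1, 2, 0, 0, 0, 0], [-1, 0, 0, 0, 2, 0, 0, 0], [0, -1, -1, 0, 0, 2, 0, 0], [0, 0, 0, 0, 0, 0, 2, -1], [0, 0, -1, 0, 0, 0, -1, 2]].
All simple roots have the same length, so the diagram is simply laced. The associated Dynkin diagram is a chain of 7 nodes with one extra node attached to the third node from one end (E_8), so the type is E_8.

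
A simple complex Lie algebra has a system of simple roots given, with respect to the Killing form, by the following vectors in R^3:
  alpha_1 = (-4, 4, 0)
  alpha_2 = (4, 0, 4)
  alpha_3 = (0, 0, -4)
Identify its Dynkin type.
B_3 (so(7))

Compute the Cartan integers a_ij = 2(alpha_i, alpha_j)/(alpha_j, alpha_j); the resulting 3x3 Cartan matrix is
[[2, -1, 0], [-1, 2, -2], [0, -1, 2]].
The roots have two lengths (squared-length ratio 2:1); the short ones are alpha_{3}. The associated Dynkin diagram is a chain of 3 nodes with a double edge at one end; the terminal node there is the unique short simple root (B_3), so the type is B_3 (the algebra so(7)).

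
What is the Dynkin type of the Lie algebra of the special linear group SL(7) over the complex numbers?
A_6 (sl(7))

This is sl(7), which has dimension 7^2 - 1 = 48 and rank 7 - 1 = 6 (a Cartan subalgebra is the diagonal traceless matrices). In the classification of classical Lie algebras, the special linear algebra sl(n+1) has type A_n; here n = 6, so the Dynkin diagram is a chain of 6 nodes with single edges (A_6). Hence the type is A_6.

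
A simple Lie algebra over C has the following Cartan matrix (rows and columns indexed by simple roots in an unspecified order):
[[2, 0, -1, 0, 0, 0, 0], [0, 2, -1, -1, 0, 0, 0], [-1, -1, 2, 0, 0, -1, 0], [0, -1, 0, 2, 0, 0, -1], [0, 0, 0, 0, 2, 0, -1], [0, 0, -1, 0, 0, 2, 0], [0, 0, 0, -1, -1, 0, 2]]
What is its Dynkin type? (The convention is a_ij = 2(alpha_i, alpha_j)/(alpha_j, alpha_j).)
type D_7

The matrix has rank 7 with 2's on the diagonal. Reading the off-diagonal entries as Dynkin edges (a single edge where a_ij = a_ji = -1; a double or triple edge where a_ij * a_ji = 2 or 3), the diagram is a chain of 5 nodes with a fork of two nodes at one end (D_7). One simple-root ordering that puts it in standard form is (alpha_5, alpha_7, alpha_4, alpha_2, alpha_3, alpha_6, alpha_1). So the algebra is type D_7, i.e. so(14).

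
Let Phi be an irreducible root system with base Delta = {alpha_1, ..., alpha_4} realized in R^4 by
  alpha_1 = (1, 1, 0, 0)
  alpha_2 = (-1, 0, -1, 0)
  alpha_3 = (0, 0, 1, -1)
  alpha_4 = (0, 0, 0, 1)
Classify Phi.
Compute the Cartan integers a_ij = 2(alpha_i, alpha_j)/(alpha_j, alpha_j); the resulting 4x4 Cartan matrix is
[[2, -1, 0, 0], [-1, 2, -1, 0], [0, -1, 2, -2], [0, 0, -1, 2]].
The roots have two lengths (squared-length ratio 2:1); the short ones are alpha_{4}. The associated Dynkin diagram is a chain of 4 nodes with a double edge at one end; the terminal node there is the unique short simple root (B_4), so the type is B_4 (the algebra so(9)).

B_4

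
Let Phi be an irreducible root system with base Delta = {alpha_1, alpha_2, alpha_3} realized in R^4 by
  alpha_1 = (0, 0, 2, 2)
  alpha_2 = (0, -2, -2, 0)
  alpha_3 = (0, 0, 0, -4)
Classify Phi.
C3

Compute the Cartan integers a_ij = 2(alpha_i, alpha_j)/(alpha_j, alpha_j); the resulting 3x3 Cartan matrix is
[[2, -1, -1], [-1, 2, 0], [-2, 0, 2]].
The roots have two lengths (squared-length ratio 2:1); the short ones are alpha_{1,2}. The associated Dynkin diagram is a chain of 3 nodes with a double edge at one end; the terminal node there is the unique long simple root (C_3), so the type is C_3 (the algebra sp(6)).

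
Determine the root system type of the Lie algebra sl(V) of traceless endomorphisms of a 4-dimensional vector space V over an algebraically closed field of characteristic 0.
This is sl(4), which has dimension 4^2 - 1 = 15 and rank 4 - 1 = 3 (a Cartan subalgebra is the diagonal traceless matrices). In the classification of classical Lie algebras, the special linear algebra sl(n+1) has type A_n; here n = 3, so the Dynkin diagram is a chain of 3 nodes with single edges (A_3). Hence the type is A_3.

A3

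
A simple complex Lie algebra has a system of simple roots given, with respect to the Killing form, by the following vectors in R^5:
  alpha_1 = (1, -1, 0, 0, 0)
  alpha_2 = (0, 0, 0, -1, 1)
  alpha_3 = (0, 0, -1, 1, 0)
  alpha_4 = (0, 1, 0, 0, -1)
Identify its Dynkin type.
Compute the Cartan integers a_ij = 2(alpha_i, alpha_j)/(alpha_j, alpha_j); the resulting 4x4 Cartan matrix is
[[2, 0, 0, -1], [0, 2, -1, -1], [0, -1, 2, 0], [-1, -1, 0, 2]].
All simple roots have the same length, so the diagram is simply laced. The associated Dynkin diagram is a chain of 4 nodes with single edges (A_4), so the type is A_4 (the algebra sl(5)).

A_4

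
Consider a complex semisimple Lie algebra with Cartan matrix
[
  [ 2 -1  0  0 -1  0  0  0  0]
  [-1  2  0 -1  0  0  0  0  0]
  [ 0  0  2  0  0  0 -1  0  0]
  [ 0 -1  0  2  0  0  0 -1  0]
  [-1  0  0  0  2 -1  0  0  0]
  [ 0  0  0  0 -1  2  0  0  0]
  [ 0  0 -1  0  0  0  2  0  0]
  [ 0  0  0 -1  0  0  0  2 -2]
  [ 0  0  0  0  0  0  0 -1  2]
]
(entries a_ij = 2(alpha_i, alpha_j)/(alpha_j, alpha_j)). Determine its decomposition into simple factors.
The diagram associated to this matrix has two connected components: the simple roots {alpha_3, alpha_7} form a chain of 2 nodes with single edges (A_2), and {alpha_1, alpha_2, alpha_4, alpha_5, alpha_6, alpha_8, alpha_9} form a chain of 7 nodes with a double edge at one end; the terminal node there is the unique short simple root (B_7). A semisimple Lie algebra decomposes uniquely as the direct sum of simple ideals, one per connected component of its Dynkin diagram, so g ≅ A_2 ⊕ B_7 (dimension 8 + 105 = 113).

type A_2 ⊕ type B_7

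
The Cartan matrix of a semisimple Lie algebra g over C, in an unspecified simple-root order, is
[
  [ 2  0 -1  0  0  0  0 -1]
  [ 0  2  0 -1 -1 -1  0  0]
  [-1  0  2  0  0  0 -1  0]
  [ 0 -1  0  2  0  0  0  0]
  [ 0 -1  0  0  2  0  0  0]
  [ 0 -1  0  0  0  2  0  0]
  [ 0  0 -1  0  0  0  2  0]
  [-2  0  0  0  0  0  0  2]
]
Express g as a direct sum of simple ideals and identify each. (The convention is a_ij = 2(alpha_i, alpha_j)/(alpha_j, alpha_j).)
C4 ⊕ D4

The diagram associated to this matrix has two connected components: the simple roots {alpha_1, alpha_3, alpha_7, alpha_8} form a chain of 4 nodes with a double edge at one end; the terminal node there is the unique long simple root (C_4), and {alpha_2, alpha_4, alpha_5, alpha_6} form a chain of 2 nodes with a fork of two nodes at one end (D_4). A semisimple Lie algebra decomposes uniquely as the direct sum of simple ideals, one per connected component of its Dynkin diagram, so g ≅ C_4 ⊕ D_4 (dimension 36 + 28 = 64).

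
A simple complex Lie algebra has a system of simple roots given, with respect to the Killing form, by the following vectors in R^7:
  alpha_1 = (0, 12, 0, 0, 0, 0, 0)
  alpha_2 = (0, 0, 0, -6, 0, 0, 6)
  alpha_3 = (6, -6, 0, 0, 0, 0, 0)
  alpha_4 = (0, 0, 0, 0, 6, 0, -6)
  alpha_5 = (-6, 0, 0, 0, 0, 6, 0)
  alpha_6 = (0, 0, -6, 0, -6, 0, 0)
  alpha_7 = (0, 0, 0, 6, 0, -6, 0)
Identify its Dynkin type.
Compute the Cartan integers a_ij = 2(alpha_i, alpha_j)/(alpha_j, alpha_j); the resulting 7x7 Cartan matrix is
[[2, 0, -2, 0, 0, 0, 0], [0, 2, 0, -1, 0, 0, -1], [-1, 0, 2, 0, -1, 0, 0], [0, -1, 0, 2, 0, -1, 0], [0, 0, -1, 0, 2, 0, -1], [0, 0, 0, -1, 0, 2, 0], [0, -1, 0, 0, -1, 0, 2]].
The roots have two lengths (squared-length ratio 2:1); the short ones are alpha_{2,3,4,5,6,7}. The associated Dynkin diagram is a chain of 7 nodes with a double edge at one end; the terminal node there is the unique long simple root (C_7), so the type is C_7 (the algebra sp(14)).

C7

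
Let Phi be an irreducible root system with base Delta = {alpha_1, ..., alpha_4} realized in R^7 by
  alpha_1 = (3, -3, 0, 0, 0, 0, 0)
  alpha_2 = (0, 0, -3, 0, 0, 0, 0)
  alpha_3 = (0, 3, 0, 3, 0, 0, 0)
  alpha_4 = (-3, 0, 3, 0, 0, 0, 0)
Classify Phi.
Compute the Cartan integers a_ij = 2(alpha_i, alpha_j)/(alpha_j, alpha_j); the resulting 4x4 Cartan matrix is
[[2, 0, -1, -1], [0, 2, 0, -1], [-1, 0, 2, 0], [-1, -2, 0, 2]].
The roots have two lengths (squared-length ratio 2:1); the short ones are alpha_{2}. The associated Dynkin diagram is a chain of 4 nodes with a double edge at one end; the terminal node there is the unique short simple root (B_4), so the type is B_4 (the algebra so(9)).

B_4 (so(9))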